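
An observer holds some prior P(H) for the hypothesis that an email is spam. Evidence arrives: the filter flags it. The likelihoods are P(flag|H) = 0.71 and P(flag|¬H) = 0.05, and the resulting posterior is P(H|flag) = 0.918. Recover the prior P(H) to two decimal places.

Bayes' rule in odds form gives O(H|E) = O(H)·[P(E|H)/P(E|¬H)], hence O(H) = O(H|E)/LR.
Posterior odds = 0.918/(1−0.918) = 11.1951. LR = 0.71/0.05 = 14.2000.
Prior odds = 11.1951/14.2000 = 0.7884, so P(H) = 0.7884/(1+0.7884) ≈ 0.44.

P(H) = 0.44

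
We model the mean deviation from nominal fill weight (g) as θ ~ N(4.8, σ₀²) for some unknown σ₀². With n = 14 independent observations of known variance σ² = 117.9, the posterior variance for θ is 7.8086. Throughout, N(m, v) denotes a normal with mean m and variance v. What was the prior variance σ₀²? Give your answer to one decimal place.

σ₀² = 107.3

For the Normal–Normal model with known σ², precisions add: τ_n = τ₀ + n/σ².
So 1/σ₀² = 1/7.8086 − 14/117.9 = 0.128064 − 0.118745 = 0.009319.
Hence σ₀² = 1/0.009319 ≈ 107.3.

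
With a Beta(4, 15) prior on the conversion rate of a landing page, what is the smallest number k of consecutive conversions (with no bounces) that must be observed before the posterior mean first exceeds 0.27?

After k conversions and 0 bounces the posterior is Beta(4+k, 15), with mean (4+k)/(4+15+k).
Set (4+k)/(19+k) > 0.27 and solve: k > (0.27·19 − 4)/(1 − 0.27) = 1.548.
The smallest integer exceeding 1.548 is 2, and checking k=2: (6)/(21) = 0.2857 > 0.27.

k = 2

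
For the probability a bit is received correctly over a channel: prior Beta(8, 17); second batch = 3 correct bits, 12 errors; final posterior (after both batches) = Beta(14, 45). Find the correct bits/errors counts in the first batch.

3 correct bits and 16 errors

Sequential conjugate updates are equivalent to a single update on the pooled data, so total successes = posterior α − prior α and total failures = posterior β − prior β.
Total across both batches: 14−8=6 correct bits, 45−17=28 errors.
Subtract the second batch: 6−3=3 correct bits and 28−12=16 errors.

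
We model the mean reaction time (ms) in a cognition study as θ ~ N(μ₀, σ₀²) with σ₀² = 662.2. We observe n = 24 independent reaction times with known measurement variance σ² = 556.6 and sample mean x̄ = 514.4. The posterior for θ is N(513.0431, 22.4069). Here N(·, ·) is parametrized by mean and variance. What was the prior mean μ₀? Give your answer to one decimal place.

With known observation variance, the Normal–Normal posterior has precision τ_n = τ₀ + n/σ² and mean μ_n = (τ₀μ₀ + (n/σ²)x̄)/τ_n.
Here τ₀ = 1/662.2 = 0.001510 and τ_data = 24/556.6 = 0.043119, so τ_n = 0.044629.
Rearranging for μ₀: μ₀ = (μ_n·τ_n − τ_data·x̄)/τ₀ = (513.0431·0.044629 − 0.043119·514.4) / 0.001510 = 0.716187/0.001510 ≈ 474.3.

μ₀ = 474.3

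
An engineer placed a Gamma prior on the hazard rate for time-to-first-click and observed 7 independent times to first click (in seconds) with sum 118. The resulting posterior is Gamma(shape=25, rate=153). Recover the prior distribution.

Gamma(shape=18, rate=35)

For an exponential likelihood with a Gamma(α, β) prior on the rate, n observations with total T give posterior Gamma(α+n, β+T).
So α = 25 − 7 = 18 and β = 153 − 118 = 35.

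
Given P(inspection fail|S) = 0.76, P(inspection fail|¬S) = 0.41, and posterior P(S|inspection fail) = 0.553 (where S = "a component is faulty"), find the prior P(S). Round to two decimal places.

In odds form, posterior odds = prior odds × likelihood ratio, so prior odds = posterior odds ÷ LR.
Posterior odds = 0.553/(1−0.553) = 1.2371. LR = 0.76/0.41 = 1.8537.
Prior odds = 1.2371/1.8537 = 0.6674, so P(S) = 0.6674/(1+0.6674) ≈ 0.40.

P(S) = 0.40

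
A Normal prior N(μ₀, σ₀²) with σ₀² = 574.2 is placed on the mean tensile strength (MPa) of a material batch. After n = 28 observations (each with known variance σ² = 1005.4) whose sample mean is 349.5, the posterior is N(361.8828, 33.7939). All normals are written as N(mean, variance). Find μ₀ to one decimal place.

The posterior mean is a precision-weighted average: μ_n = (τ₀μ₀ + τ_data·x̄)/(τ₀+τ_data), with τ₀=1/σ₀² and τ_data=n/σ².
Here τ₀ = 1/574.2 = 0.001742 and τ_data = 28/1005.4 = 0.027850, so τ_n = 0.029592.
Rearranging for μ₀: μ₀ = (μ_n·τ_n − τ_data·x̄)/τ₀ = (361.8828·0.029592 − 0.027850·349.5) / 0.001742 = 0.975261/0.001742 ≈ 559.9.

μ₀ = 559.9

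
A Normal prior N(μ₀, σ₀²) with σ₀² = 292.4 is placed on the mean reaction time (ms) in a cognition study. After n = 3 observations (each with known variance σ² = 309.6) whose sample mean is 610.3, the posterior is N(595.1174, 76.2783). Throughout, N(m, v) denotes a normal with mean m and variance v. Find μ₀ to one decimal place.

μ₀ = 552.1

With known observation variance, the Normal–Normal posterior has precision τ_n = τ₀ + n/σ² and mean μ_n = (τ₀μ₀ + (n/σ²)x̄)/τ_n.
Here τ₀ = 1/292.4 = 0.003420 and τ_data = 3/309.6 = 0.009690, so τ_n = 0.013110.
Rearranging for μ₀: μ₀ = (μ_n·τ_n − τ_data·x̄)/τ₀ = (595.1174·0.013110 − 0.009690·610.3) / 0.003420 = 1.888182/0.003420 ≈ 552.1.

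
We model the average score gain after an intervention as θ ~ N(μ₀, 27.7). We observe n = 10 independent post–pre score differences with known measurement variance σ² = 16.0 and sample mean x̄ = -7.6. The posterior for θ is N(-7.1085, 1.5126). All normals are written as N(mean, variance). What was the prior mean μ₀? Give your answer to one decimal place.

The posterior mean is a precision-weighted average: μ_n = (τ₀μ₀ + τ_data·x̄)/(τ₀+τ_data), with τ₀=1/σ₀² and τ_data=n/σ².
Here τ₀ = 1/27.7 = 0.036101 and τ_data = 10/16.0 = 0.625000, so τ_n = 0.661101.
Rearranging for μ₀: μ₀ = (μ_n·τ_n − τ_data·x̄)/τ₀ = (-7.1085·0.661101 − 0.625000·-7.6) / 0.036101 = 0.050564/0.036101 ≈ 1.4.

μ₀ = 1.4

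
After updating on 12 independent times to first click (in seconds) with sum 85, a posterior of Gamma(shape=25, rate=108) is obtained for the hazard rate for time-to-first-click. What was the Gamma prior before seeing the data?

Gamma(shape=13, rate=23)

For an exponential likelihood with a Gamma(α, β) prior on the rate, n observations with total T give posterior Gamma(α+n, β+T).
So α = 25 − 12 = 13 and β = 108 − 85 = 23.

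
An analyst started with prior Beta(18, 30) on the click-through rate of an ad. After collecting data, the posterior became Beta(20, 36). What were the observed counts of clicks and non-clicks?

Beta is conjugate to the binomial likelihood: posterior = Beta(α+s, β+f).
So s = 20 − 18 = 2 and f = 36 − 30 = 6.

2 clicks and 6 non-clicks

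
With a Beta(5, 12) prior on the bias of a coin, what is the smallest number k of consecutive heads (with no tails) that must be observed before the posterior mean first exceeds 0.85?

k = 64

After k heads and 0 tails the posterior is Beta(5+k, 12), with mean (5+k)/(5+12+k).
Set (5+k)/(17+k) > 0.85 and solve: k > (0.85·17 − 5)/(1 − 0.85) = 63.000.
The smallest integer exceeding 63.000 is 64, and checking k=64: (69)/(81) = 0.8519 > 0.85.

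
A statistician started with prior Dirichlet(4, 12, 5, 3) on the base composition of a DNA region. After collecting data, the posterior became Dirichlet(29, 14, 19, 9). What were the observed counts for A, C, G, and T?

counts (25, 2, 14, 6)

For a Dirichlet(α) prior with multinomial counts c, the posterior is Dirichlet(α + c) componentwise.
Counts are posterior − prior componentwise: 29−4=25, 14−12=2, 19−5=14, 9−3=6.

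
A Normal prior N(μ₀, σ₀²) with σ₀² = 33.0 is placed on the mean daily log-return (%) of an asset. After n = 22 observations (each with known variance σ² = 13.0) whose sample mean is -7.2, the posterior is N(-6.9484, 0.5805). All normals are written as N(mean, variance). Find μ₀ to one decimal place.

With known observation variance, the Normal–Normal posterior has precision τ_n = τ₀ + n/σ² and mean μ_n = (τ₀μ₀ + (n/σ²)x̄)/τ_n.
Here τ₀ = 1/33.0 = 0.030303 and τ_data = 22/13.0 = 1.692308, so τ_n = 1.722611.
Rearranging for μ₀: μ₀ = (μ_n·τ_n − τ_data·x̄)/τ₀ = (-6.9484·1.722611 − 1.692308·-7.2) / 0.030303 = 0.215227/0.030303 ≈ 7.1.

μ₀ = 7.1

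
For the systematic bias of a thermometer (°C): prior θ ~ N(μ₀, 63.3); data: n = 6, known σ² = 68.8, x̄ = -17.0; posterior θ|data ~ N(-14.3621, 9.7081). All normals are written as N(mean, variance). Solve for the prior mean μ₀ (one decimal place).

μ₀ = 0.2

The posterior mean is a precision-weighted average: μ_n = (τ₀μ₀ + τ_data·x̄)/(τ₀+τ_data), with τ₀=1/σ₀² and τ_data=n/σ².
Here τ₀ = 1/63.3 = 0.015798 and τ_data = 6/68.8 = 0.087209, so τ_n = 0.103007.
Rearranging for μ₀: μ₀ = (μ_n·τ_n − τ_data·x̄)/τ₀ = (-14.3621·0.103007 − 0.087209·-17.0) / 0.015798 = 0.003156/0.015798 ≈ 0.2.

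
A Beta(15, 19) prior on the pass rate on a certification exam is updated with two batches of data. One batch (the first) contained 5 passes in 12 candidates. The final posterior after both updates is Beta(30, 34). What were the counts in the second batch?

Sequential conjugate updates are equivalent to a single update on the pooled data, so total successes = posterior α − prior α and total failures = posterior β − prior β.
Total across both batches: 30−15=15 passes, 34−19=15 failures.
Subtract the first batch: 15−5=10 passes and 15−7=8 failures.

10 passes and 8 failures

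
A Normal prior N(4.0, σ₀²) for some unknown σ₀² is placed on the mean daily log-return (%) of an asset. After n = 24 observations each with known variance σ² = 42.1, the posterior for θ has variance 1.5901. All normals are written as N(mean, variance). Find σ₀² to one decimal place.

σ₀² = 17.0

For the Normal–Normal model with known σ², precisions add: τ_n = τ₀ + n/σ².
So 1/σ₀² = 1/1.5901 − 24/42.1 = 0.628891 − 0.570071 = 0.058820.
Hence σ₀² = 1/0.058820 ≈ 17.0.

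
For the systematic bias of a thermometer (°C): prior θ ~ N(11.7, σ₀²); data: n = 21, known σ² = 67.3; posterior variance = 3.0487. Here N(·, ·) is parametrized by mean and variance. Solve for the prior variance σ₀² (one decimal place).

Posterior precision equals prior precision plus data precision: 1/σ_n² = 1/σ₀² + n/σ².
So 1/σ₀² = 1/3.0487 − 21/67.3 = 0.328009 − 0.312036 = 0.015973.
Hence σ₀² = 1/0.015973 ≈ 62.6.

σ₀² = 62.6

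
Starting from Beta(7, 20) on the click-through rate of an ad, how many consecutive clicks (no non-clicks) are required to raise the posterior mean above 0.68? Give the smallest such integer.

After k clicks and 0 non-clicks the posterior is Beta(7+k, 20), with mean (7+k)/(7+20+k).
Set (7+k)/(27+k) > 0.68 and solve: k > (0.68·27 − 7)/(1 − 0.68) = 35.500.
The smallest integer exceeding 35.500 is 36, and checking k=36: (43)/(63) = 0.6825 > 0.68.

k = 36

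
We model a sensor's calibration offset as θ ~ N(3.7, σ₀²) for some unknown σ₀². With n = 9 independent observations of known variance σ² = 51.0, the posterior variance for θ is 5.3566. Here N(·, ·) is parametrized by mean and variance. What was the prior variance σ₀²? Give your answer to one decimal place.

Posterior precision equals prior precision plus data precision: 1/σ_n² = 1/σ₀² + n/σ².
So 1/σ₀² = 1/5.3566 − 9/51.0 = 0.186686 − 0.176471 = 0.010215.
Hence σ₀² = 1/0.010215 ≈ 97.9.

σ₀² = 97.9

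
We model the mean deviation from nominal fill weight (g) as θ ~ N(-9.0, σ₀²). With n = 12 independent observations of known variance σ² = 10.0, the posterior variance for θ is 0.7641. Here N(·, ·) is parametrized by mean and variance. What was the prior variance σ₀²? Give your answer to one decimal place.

Posterior precision equals prior precision plus data precision: 1/σ_n² = 1/σ₀² + n/σ².
So 1/σ₀² = 1/0.7641 − 12/10.0 = 1.308729 − 1.200000 = 0.108729.
Hence σ₀² = 1/0.108729 ≈ 9.2.

σ₀² = 9.2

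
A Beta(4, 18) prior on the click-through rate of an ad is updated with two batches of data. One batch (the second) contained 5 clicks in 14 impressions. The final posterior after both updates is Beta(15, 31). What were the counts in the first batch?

Sequential conjugate updates are equivalent to a single update on the pooled data, so total successes = posterior α − prior α and total failures = posterior β − prior β.
Total across both batches: 15−4=11 clicks, 31−18=13 non-clicks.
Subtract the second batch: 11−5=6 clicks and 13−9=4 non-clicks.

6 clicks and 4 non-clicks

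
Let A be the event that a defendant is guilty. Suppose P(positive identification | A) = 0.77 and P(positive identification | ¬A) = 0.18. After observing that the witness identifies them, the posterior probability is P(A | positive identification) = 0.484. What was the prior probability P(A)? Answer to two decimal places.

P(A) = 0.18

In odds form, posterior odds = prior odds × likelihood ratio, so prior odds = posterior odds ÷ LR.
Posterior odds = 0.484/(1−0.484) = 0.9380. LR = 0.77/0.18 = 4.2778.
Prior odds = 0.9380/4.2778 = 0.2193, so P(A) = 0.2193/(1+0.2193) ≈ 0.18.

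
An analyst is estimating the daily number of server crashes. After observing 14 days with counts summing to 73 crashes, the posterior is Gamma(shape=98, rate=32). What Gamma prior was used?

Gamma(shape=25, rate=18)

Gamma–Poisson conjugacy: posterior shape = α + Σxᵢ, posterior rate = β + n.
So α = 98 − 73 = 25 and β = 32 − 14 = 18.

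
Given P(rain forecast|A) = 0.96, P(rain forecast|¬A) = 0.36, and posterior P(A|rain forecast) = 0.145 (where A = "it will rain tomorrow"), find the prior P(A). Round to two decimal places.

Bayes' rule in odds form gives O(A|E) = O(A)·[P(E|A)/P(E|¬A)], hence O(A) = O(A|E)/LR.
Posterior odds = 0.145/(1−0.145) = 0.1696. LR = 0.96/0.36 = 2.6667.
Prior odds = 0.1696/2.6667 = 0.0636, so P(A) = 0.0636/(1+0.0636) ≈ 0.06.

P(A) = 0.06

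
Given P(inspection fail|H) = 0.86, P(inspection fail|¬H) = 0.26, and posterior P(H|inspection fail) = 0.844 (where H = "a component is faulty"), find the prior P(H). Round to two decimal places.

In odds form, posterior odds = prior odds × likelihood ratio, so prior odds = posterior odds ÷ LR.
Posterior odds = 0.844/(1−0.844) = 5.4103. LR = 0.86/0.26 = 3.3077.
Prior odds = 5.4103/3.3077 = 1.6357, so P(H) = 1.6357/(1+1.6357) ≈ 0.62.

P(H) = 0.62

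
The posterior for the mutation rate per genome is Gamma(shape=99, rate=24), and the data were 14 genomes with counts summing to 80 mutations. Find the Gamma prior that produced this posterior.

A Gamma(α, β) prior (rate parametrization) on a Poisson rate with n observations summing to S gives posterior Gamma(α+S, β+n).
So α = 99 − 80 = 19 and β = 24 − 14 = 10.

Gamma(shape=19, rate=10)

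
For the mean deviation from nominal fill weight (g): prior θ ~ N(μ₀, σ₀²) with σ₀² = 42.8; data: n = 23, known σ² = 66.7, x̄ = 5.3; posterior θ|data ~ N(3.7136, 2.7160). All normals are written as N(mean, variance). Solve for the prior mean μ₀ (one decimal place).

The posterior mean is a precision-weighted average: μ_n = (τ₀μ₀ + τ_data·x̄)/(τ₀+τ_data), with τ₀=1/σ₀² and τ_data=n/σ².
Here τ₀ = 1/42.8 = 0.023364 and τ_data = 23/66.7 = 0.344828, so τ_n = 0.368192.
Rearranging for μ₀: μ₀ = (μ_n·τ_n − τ_data·x̄)/τ₀ = (3.7136·0.368192 − 0.344828·5.3) / 0.023364 = -0.460271/0.023364 ≈ -19.7.

μ₀ = -19.7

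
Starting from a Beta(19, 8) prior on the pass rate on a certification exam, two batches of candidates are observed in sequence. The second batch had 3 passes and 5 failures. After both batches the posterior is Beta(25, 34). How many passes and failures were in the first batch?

Sequential conjugate updates are equivalent to a single update on the pooled data, so total successes = posterior α − prior α and total failures = posterior β − prior β.
Total across both batches: 25−19=6 passes, 34−8=26 failures.
Subtract the second batch: 6−3=3 passes and 26−5=21 failures.

3 passes and 21 failures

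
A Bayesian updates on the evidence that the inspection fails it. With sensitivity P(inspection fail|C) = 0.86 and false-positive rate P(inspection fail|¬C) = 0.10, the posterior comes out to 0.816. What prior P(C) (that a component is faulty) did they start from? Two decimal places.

P(C) = 0.34

Bayes' rule in odds form gives O(C|E) = O(C)·[P(E|C)/P(E|¬C)], hence O(C) = O(C|E)/LR.
Posterior odds = 0.816/(1−0.816) = 4.4348. LR = 0.86/0.10 = 8.6000.
Prior odds = 4.4348/8.6000 = 0.5157, so P(C) = 0.5157/(1+0.5157) ≈ 0.34.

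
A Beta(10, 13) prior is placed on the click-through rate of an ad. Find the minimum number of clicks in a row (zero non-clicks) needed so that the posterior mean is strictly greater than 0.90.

k = 108

After k clicks and 0 non-clicks the posterior is Beta(10+k, 13), with mean (10+k)/(10+13+k).
Set (10+k)/(23+k) > 0.90 and solve: k > (0.90·23 − 10)/(1 − 0.90) = 107.000.
The smallest integer exceeding 107.000 is 108, and checking k=108: (118)/(131) = 0.9008 > 0.90.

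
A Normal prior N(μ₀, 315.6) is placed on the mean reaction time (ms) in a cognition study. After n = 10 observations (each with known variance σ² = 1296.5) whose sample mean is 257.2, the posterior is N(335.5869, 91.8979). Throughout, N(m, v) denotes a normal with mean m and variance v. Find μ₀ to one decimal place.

μ₀ = 526.4

The posterior mean is a precision-weighted average: μ_n = (τ₀μ₀ + τ_data·x̄)/(τ₀+τ_data), with τ₀=1/σ₀² and τ_data=n/σ².
Here τ₀ = 1/315.6 = 0.003169 and τ_data = 10/1296.5 = 0.007713, so τ_n = 0.010882.
Rearranging for μ₀: μ₀ = (μ_n·τ_n − τ_data·x̄)/τ₀ = (335.5869·0.010882 − 0.007713·257.2) / 0.003169 = 1.668073/0.003169 ≈ 526.4.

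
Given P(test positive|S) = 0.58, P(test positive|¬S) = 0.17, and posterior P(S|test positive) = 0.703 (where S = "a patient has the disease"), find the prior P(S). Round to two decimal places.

P(S) = 0.41

Bayes' rule in odds form gives O(S|E) = O(S)·[P(E|S)/P(E|¬S)], hence O(S) = O(S|E)/LR.
Posterior odds = 0.703/(1−0.703) = 2.3670. LR = 0.58/0.17 = 3.4118.
Prior odds = 2.3670/3.4118 = 0.6938, so P(S) = 0.6938/(1+0.6938) ≈ 0.41.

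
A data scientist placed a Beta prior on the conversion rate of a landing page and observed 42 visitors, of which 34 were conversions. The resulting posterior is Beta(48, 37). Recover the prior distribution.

Beta(14, 29)

Under Beta–binomial conjugacy the posterior parameters are (α+s, β+f).
So α = 48 − 34 = 14 and β = 37 − 8 = 29.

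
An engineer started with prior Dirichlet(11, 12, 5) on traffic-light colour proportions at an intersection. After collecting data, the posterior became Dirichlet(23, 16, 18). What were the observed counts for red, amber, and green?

For a Dirichlet(α) prior with multinomial counts c, the posterior is Dirichlet(α + c) componentwise.
Counts are posterior − prior componentwise: 23−11=12, 16−12=4, 18−5=13.

counts (12, 4, 13)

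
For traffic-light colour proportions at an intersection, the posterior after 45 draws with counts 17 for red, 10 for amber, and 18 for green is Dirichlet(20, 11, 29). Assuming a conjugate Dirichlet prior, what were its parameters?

For a Dirichlet(α) prior with multinomial counts c, the posterior is Dirichlet(α + c) componentwise.
Subtract each count from the matching posterior parameter: 20−17=3, 11−10=1, 29−18=11.

Dirichlet(3, 1, 11)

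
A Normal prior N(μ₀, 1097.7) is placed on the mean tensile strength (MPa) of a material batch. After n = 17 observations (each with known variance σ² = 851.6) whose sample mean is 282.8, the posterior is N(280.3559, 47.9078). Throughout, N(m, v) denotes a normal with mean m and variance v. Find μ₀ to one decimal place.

μ₀ = 226.8

The posterior mean is a precision-weighted average: μ_n = (τ₀μ₀ + τ_data·x̄)/(τ₀+τ_data), with τ₀=1/σ₀² and τ_data=n/σ².
Here τ₀ = 1/1097.7 = 0.000911 and τ_data = 17/851.6 = 0.019962, so τ_n = 0.020873.
Rearranging for μ₀: μ₀ = (μ_n·τ_n − τ_data·x̄)/τ₀ = (280.3559·0.020873 − 0.019962·282.8) / 0.000911 = 0.206615/0.000911 ≈ 226.8.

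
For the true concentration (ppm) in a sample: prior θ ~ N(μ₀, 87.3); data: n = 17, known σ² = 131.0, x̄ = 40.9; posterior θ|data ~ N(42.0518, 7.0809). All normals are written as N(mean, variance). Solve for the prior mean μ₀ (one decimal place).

μ₀ = 55.1

The posterior mean is a precision-weighted average: μ_n = (τ₀μ₀ + τ_data·x̄)/(τ₀+τ_data), with τ₀=1/σ₀² and τ_data=n/σ².
Here τ₀ = 1/87.3 = 0.011455 and τ_data = 17/131.0 = 0.129771, so τ_n = 0.141226.
Rearranging for μ₀: μ₀ = (μ_n·τ_n − τ_data·x̄)/τ₀ = (42.0518·0.141226 − 0.129771·40.9) / 0.011455 = 0.631174/0.011455 ≈ 55.1.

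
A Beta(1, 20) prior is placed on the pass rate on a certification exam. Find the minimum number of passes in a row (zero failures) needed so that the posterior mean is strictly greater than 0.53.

k = 22

After k passes and 0 failures the posterior is Beta(1+k, 20), with mean (1+k)/(1+20+k).
Set (1+k)/(21+k) > 0.53 and solve: k > (0.53·21 − 1)/(1 − 0.53) = 21.553.
The smallest integer exceeding 21.553 is 22.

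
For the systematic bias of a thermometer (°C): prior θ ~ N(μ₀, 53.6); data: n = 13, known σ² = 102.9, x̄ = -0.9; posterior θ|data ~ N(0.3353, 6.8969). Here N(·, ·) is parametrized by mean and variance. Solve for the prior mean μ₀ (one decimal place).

μ₀ = 8.7

With known observation variance, the Normal–Normal posterior has precision τ_n = τ₀ + n/σ² and mean μ_n = (τ₀μ₀ + (n/σ²)x̄)/τ_n.
Here τ₀ = 1/53.6 = 0.018657 and τ_data = 13/102.9 = 0.126336, so τ_n = 0.144993.
Rearranging for μ₀: μ₀ = (μ_n·τ_n − τ_data·x̄)/τ₀ = (0.3353·0.144993 − 0.126336·-0.9) / 0.018657 = 0.162319/0.018657 ≈ 8.7.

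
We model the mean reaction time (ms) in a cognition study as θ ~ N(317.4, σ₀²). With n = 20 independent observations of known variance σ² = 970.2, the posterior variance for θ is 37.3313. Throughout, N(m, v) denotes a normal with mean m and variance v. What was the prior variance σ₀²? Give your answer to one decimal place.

For the Normal–Normal model with known σ², precisions add: τ_n = τ₀ + n/σ².
So 1/σ₀² = 1/37.3313 − 20/970.2 = 0.026787 − 0.020614 = 0.006173.
Hence σ₀² = 1/0.006173 ≈ 162.0.

σ₀² = 162.0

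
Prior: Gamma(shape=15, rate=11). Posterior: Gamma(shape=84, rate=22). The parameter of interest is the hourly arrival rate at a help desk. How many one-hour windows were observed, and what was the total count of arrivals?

Gamma–Poisson conjugacy: posterior shape = α + Σxᵢ, posterior rate = β + n.
Matching: Σxᵢ = 84 − 15 = 69 and n = 22 − 11 = 11.

n = 11 one-hour windows with total 69 arrivals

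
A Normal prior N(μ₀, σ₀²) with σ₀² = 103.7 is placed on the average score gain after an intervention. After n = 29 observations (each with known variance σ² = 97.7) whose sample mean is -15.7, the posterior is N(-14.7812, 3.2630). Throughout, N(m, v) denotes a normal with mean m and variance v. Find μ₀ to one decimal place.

μ₀ = 13.5

With known observation variance, the Normal–Normal posterior has precision τ_n = τ₀ + n/σ² and mean μ_n = (τ₀μ₀ + (n/σ²)x̄)/τ_n.
Here τ₀ = 1/103.7 = 0.009643 and τ_data = 29/97.7 = 0.296827, so τ_n = 0.306470.
Rearranging for μ₀: μ₀ = (μ_n·τ_n − τ_data·x̄)/τ₀ = (-14.7812·0.306470 − 0.296827·-15.7) / 0.009643 = 0.130190/0.009643 ≈ 13.5.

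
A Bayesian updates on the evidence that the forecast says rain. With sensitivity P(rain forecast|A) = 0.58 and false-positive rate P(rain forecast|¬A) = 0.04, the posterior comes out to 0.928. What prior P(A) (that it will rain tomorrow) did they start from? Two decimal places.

P(A) = 0.47

In odds form, posterior odds = prior odds × likelihood ratio, so prior odds = posterior odds ÷ LR.
Posterior odds = 0.928/(1−0.928) = 12.8889. LR = 0.58/0.04 = 14.5000.
Prior odds = 12.8889/14.5000 = 0.8889, so P(A) = 0.8889/(1+0.8889) ≈ 0.47.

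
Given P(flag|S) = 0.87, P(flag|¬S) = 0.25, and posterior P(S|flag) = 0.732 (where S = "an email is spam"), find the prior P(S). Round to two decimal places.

In odds form, posterior odds = prior odds × likelihood ratio, so prior odds = posterior odds ÷ LR.
Posterior odds = 0.732/(1−0.732) = 2.7313. LR = 0.87/0.25 = 3.4800.
Prior odds = 2.7313/3.4800 = 0.7849, so P(S) = 0.7849/(1+0.7849) ≈ 0.44.

P(S) = 0.44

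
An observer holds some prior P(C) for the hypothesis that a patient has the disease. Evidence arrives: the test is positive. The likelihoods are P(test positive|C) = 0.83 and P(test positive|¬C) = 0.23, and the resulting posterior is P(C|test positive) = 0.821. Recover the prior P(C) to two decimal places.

Bayes' rule in odds form gives O(C|E) = O(C)·[P(E|C)/P(E|¬C)], hence O(C) = O(C|E)/LR.
Posterior odds = 0.821/(1−0.821) = 4.5866. LR = 0.83/0.23 = 3.6087.
Prior odds = 4.5866/3.6087 = 1.2710, so P(C) = 1.2710/(1+1.2710) ≈ 0.56.

P(C) = 0.56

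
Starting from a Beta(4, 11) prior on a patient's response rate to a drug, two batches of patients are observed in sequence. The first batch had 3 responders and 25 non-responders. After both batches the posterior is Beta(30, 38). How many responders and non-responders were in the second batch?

Because Beta–binomial updating is additive in the counts, the combined data contributed (α_post−α_prior, β_post−β_prior) successes and failures.
Total across both batches: 30−4=26 responders, 38−11=27 non-responders.
Subtract the first batch: 26−3=23 responders and 27−25=2 non-responders.

23 responders and 2 non-responders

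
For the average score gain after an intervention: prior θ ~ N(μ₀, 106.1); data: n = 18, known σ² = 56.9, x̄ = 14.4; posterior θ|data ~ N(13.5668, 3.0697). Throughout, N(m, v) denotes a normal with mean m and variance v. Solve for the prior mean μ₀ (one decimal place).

μ₀ = -14.4

With known observation variance, the Normal–Normal posterior has precision τ_n = τ₀ + n/σ² and mean μ_n = (τ₀μ₀ + (n/σ²)x̄)/τ_n.
Here τ₀ = 1/106.1 = 0.009425 and τ_data = 18/56.9 = 0.316344, so τ_n = 0.325769.
Rearranging for μ₀: μ₀ = (μ_n·τ_n − τ_data·x̄)/τ₀ = (13.5668·0.325769 − 0.316344·14.4) / 0.009425 = -0.135711/0.009425 ≈ -14.4.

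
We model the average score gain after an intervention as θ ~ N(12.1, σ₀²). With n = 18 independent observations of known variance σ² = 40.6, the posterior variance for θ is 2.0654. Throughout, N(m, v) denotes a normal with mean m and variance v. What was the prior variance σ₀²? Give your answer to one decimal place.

σ₀² = 24.5

For the Normal–Normal model with known σ², precisions add: τ_n = τ₀ + n/σ².
So 1/σ₀² = 1/2.0654 − 18/40.6 = 0.484168 − 0.443350 = 0.040818.
Hence σ₀² = 1/0.040818 ≈ 24.5.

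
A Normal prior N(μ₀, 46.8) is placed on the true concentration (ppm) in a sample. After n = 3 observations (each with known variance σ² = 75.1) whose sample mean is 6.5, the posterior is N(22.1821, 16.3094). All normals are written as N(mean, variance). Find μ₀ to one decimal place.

The posterior mean is a precision-weighted average: μ_n = (τ₀μ₀ + τ_data·x̄)/(τ₀+τ_data), with τ₀=1/σ₀² and τ_data=n/σ².
Here τ₀ = 1/46.8 = 0.021368 and τ_data = 3/75.1 = 0.039947, so τ_n = 0.061315.
Rearranging for μ₀: μ₀ = (μ_n·τ_n − τ_data·x̄)/τ₀ = (22.1821·0.061315 − 0.039947·6.5) / 0.021368 = 1.100440/0.021368 ≈ 51.5.

μ₀ = 51.5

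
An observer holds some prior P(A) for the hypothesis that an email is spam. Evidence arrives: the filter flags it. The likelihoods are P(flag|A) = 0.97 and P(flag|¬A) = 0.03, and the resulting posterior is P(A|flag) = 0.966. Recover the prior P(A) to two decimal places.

In odds form, posterior odds = prior odds × likelihood ratio, so prior odds = posterior odds ÷ LR.
Posterior odds = 0.966/(1−0.966) = 28.4118. LR = 0.97/0.03 = 32.3333.
Prior odds = 28.4118/32.3333 = 0.8787, so P(A) = 0.8787/(1+0.8787) ≈ 0.47.

P(A) = 0.47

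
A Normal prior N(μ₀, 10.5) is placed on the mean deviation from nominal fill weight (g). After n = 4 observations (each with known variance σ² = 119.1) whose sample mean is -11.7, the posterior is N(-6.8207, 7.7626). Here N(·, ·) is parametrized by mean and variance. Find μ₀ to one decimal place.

With known observation variance, the Normal–Normal posterior has precision τ_n = τ₀ + n/σ² and mean μ_n = (τ₀μ₀ + (n/σ²)x̄)/τ_n.
Here τ₀ = 1/10.5 = 0.095238 and τ_data = 4/119.1 = 0.033585, so τ_n = 0.128823.
Rearranging for μ₀: μ₀ = (μ_n·τ_n − τ_data·x̄)/τ₀ = (-6.8207·0.128823 − 0.033585·-11.7) / 0.095238 = -0.485719/0.095238 ≈ -5.1.

μ₀ = -5.1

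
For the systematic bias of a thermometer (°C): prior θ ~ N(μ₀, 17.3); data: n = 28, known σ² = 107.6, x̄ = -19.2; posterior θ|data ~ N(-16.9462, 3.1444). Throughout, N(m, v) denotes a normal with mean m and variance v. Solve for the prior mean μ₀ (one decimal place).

With known observation variance, the Normal–Normal posterior has precision τ_n = τ₀ + n/σ² and mean μ_n = (τ₀μ₀ + (n/σ²)x̄)/τ_n.
Here τ₀ = 1/17.3 = 0.057803 and τ_data = 28/107.6 = 0.260223, so τ_n = 0.318026.
Rearranging for μ₀: μ₀ = (μ_n·τ_n − τ_data·x̄)/τ₀ = (-16.9462·0.318026 − 0.260223·-19.2) / 0.057803 = -0.393051/0.057803 ≈ -6.8.

μ₀ = -6.8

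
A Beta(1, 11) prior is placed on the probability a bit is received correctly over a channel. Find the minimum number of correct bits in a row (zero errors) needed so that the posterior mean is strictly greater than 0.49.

After k correct bits and 0 errors the posterior is Beta(1+k, 11), with mean (1+k)/(1+11+k).
Set (1+k)/(12+k) > 0.49 and solve: k > (0.49·12 − 1)/(1 − 0.49) = 9.569.
The smallest integer exceeding 9.569 is 10, and checking k=10: (11)/(22) = 0.5000 > 0.49.

k = 10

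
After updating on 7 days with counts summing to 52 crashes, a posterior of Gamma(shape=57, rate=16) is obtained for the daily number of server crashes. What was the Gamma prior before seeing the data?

A Gamma(α, β) prior (rate parametrization) on a Poisson rate with n observations summing to S gives posterior Gamma(α+S, β+n).
So α = 57 − 52 = 5 and β = 16 − 7 = 9.

Gamma(shape=5, rate=9)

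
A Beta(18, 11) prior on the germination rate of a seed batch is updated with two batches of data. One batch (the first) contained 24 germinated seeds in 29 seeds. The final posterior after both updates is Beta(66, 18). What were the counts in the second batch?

Sequential conjugate updates are equivalent to a single update on the pooled data, so total successes = posterior α − prior α and total failures = posterior β − prior β.
Total across both batches: 66−18=48 germinated seeds, 18−11=7 non-germinating seeds.
Subtract the first batch: 48−24=24 germinated seeds and 7−5=2 non-germinating seeds.

24 germinated seeds and 2 non-germinating seeds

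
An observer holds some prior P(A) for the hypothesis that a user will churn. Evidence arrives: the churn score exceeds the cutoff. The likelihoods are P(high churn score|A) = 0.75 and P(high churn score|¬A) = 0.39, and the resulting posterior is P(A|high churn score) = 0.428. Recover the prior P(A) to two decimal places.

In odds form, posterior odds = prior odds × likelihood ratio, so prior odds = posterior odds ÷ LR.
Posterior odds = 0.428/(1−0.428) = 0.7483. LR = 0.75/0.39 = 1.9231.
Prior odds = 0.7483/1.9231 = 0.3891, so P(A) = 0.3891/(1+0.3891) ≈ 0.28.

P(A) = 0.28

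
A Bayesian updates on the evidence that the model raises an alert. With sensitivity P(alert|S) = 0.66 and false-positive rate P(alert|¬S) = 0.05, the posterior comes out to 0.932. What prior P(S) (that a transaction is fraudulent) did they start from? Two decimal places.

In odds form, posterior odds = prior odds × likelihood ratio, so prior odds = posterior odds ÷ LR.
Posterior odds = 0.932/(1−0.932) = 13.7059. LR = 0.66/0.05 = 13.2000.
Prior odds = 13.7059/13.2000 = 1.0383, so P(S) = 1.0383/(1+1.0383) ≈ 0.51.

P(S) = 0.51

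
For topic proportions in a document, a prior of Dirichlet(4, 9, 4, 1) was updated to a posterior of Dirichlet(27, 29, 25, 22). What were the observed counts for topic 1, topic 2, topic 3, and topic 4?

counts (23, 20, 21, 21)

For a Dirichlet(α) prior with multinomial counts c, the posterior is Dirichlet(α + c) componentwise.
Counts are posterior − prior componentwise: 27−4=23, 29−9=20, 25−4=21, 22−1=21.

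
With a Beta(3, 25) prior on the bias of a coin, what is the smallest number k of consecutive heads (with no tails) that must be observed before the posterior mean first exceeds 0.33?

k = 10

After k heads and 0 tails the posterior is Beta(3+k, 25), with mean (3+k)/(3+25+k).
Set (3+k)/(28+k) > 0.33 and solve: k > (0.33·28 − 3)/(1 − 0.33) = 9.313.
The smallest integer exceeding 9.313 is 10, and checking k=10: (13)/(38) = 0.3421 > 0.33.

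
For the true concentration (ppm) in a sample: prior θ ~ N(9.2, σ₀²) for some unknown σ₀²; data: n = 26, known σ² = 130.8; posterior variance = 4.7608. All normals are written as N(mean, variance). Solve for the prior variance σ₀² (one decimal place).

For the Normal–Normal model with known σ², precisions add: τ_n = τ₀ + n/σ².
So 1/σ₀² = 1/4.7608 − 26/130.8 = 0.210049 − 0.198777 = 0.011272.
Hence σ₀² = 1/0.011272 ≈ 88.7.

σ₀² = 88.7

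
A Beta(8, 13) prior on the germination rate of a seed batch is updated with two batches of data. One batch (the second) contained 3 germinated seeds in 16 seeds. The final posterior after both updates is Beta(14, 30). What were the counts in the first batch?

Sequential conjugate updates are equivalent to a single update on the pooled data, so total successes = posterior α − prior α and total failures = posterior β − prior β.
Total across both batches: 14−8=6 germinated seeds, 30−13=17 non-germinating seeds.
Subtract the second batch: 6−3=3 germinated seeds and 17−13=4 non-germinating seeds.

3 germinated seeds and 4 non-germinating seeds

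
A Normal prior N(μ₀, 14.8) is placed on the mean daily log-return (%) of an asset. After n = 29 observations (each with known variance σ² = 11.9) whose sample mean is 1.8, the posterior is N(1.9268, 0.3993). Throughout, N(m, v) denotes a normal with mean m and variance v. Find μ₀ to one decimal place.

The posterior mean is a precision-weighted average: μ_n = (τ₀μ₀ + τ_data·x̄)/(τ₀+τ_data), with τ₀=1/σ₀² and τ_data=n/σ².
Here τ₀ = 1/14.8 = 0.067568 and τ_data = 29/11.9 = 2.436975, so τ_n = 2.504543.
Rearranging for μ₀: μ₀ = (μ_n·τ_n − τ_data·x̄)/τ₀ = (1.9268·2.504543 − 2.436975·1.8) / 0.067568 = 0.439198/0.067568 ≈ 6.5.

μ₀ = 6.5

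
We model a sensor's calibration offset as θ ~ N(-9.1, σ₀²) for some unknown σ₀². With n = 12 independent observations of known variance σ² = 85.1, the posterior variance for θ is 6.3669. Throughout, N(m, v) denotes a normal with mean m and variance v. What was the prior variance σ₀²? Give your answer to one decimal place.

Posterior precision equals prior precision plus data precision: 1/σ_n² = 1/σ₀² + n/σ².
So 1/σ₀² = 1/6.3669 − 12/85.1 = 0.157062 − 0.141011 = 0.016051.
Hence σ₀² = 1/0.016051 ≈ 62.3.

σ₀² = 62.3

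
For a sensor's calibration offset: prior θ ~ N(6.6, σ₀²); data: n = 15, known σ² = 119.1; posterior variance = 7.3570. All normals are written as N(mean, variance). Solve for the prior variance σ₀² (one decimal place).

σ₀² = 100.2

Posterior precision equals prior precision plus data precision: 1/σ_n² = 1/σ₀² + n/σ².
So 1/σ₀² = 1/7.3570 − 15/119.1 = 0.135925 − 0.125945 = 0.009980.
Hence σ₀² = 1/0.009980 ≈ 100.2.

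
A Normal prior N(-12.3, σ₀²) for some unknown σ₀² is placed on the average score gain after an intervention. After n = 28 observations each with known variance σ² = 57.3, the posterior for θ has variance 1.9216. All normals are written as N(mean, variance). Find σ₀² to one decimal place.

σ₀² = 31.5

For the Normal–Normal model with known σ², precisions add: τ_n = τ₀ + n/σ².
So 1/σ₀² = 1/1.9216 − 28/57.3 = 0.520400 − 0.488656 = 0.031744.
Hence σ₀² = 1/0.031744 ≈ 31.5.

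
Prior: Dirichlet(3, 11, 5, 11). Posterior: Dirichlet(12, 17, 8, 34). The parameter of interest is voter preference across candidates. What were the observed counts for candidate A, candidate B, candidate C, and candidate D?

For a Dirichlet(α) prior with multinomial counts c, the posterior is Dirichlet(α + c) componentwise.
Counts are posterior − prior componentwise: 12−3=9, 17−11=6, 8−5=3, 34−11=23.

counts (9, 6, 3, 23)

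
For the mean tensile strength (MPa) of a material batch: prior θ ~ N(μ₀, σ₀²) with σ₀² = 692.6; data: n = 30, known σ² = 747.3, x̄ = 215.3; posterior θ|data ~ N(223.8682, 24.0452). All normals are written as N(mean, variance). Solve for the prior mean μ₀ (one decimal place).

The posterior mean is a precision-weighted average: μ_n = (τ₀μ₀ + τ_data·x̄)/(τ₀+τ_data), with τ₀=1/σ₀² and τ_data=n/σ².
Here τ₀ = 1/692.6 = 0.001444 and τ_data = 30/747.3 = 0.040145, so τ_n = 0.041589.
Rearranging for μ₀: μ₀ = (μ_n·τ_n − τ_data·x̄)/τ₀ = (223.8682·0.041589 − 0.040145·215.3) / 0.001444 = 0.667236/0.001444 ≈ 462.1.

μ₀ = 462.1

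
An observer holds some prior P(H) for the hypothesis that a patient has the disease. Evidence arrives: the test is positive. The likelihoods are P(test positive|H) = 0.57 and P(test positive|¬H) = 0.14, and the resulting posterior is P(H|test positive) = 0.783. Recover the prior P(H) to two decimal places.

P(H) = 0.47

Bayes' rule in odds form gives O(H|E) = O(H)·[P(E|H)/P(E|¬H)], hence O(H) = O(H|E)/LR.
Posterior odds = 0.783/(1−0.783) = 3.6083. LR = 0.57/0.14 = 4.0714.
Prior odds = 3.6083/4.0714 = 0.8863, so P(H) = 0.8863/(1+0.8863) ≈ 0.47.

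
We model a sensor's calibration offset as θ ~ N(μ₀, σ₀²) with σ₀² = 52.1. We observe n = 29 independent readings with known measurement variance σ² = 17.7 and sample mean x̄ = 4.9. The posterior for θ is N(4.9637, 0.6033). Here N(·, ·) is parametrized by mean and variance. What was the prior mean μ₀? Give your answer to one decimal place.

μ₀ = 10.4

The posterior mean is a precision-weighted average: μ_n = (τ₀μ₀ + τ_data·x̄)/(τ₀+τ_data), with τ₀=1/σ₀² and τ_data=n/σ².
Here τ₀ = 1/52.1 = 0.019194 and τ_data = 29/17.7 = 1.638418, so τ_n = 1.657612.
Rearranging for μ₀: μ₀ = (μ_n·τ_n − τ_data·x̄)/τ₀ = (4.9637·1.657612 − 1.638418·4.9) / 0.019194 = 0.199640/0.019194 ≈ 10.4.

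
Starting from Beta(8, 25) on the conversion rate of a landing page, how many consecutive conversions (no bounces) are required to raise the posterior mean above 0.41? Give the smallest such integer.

k = 10

After k conversions and 0 bounces the posterior is Beta(8+k, 25), with mean (8+k)/(8+25+k).
Set (8+k)/(33+k) > 0.41 and solve: k > (0.41·33 − 8)/(1 − 0.41) = 9.373.
The smallest integer exceeding 9.373 is 10, and checking k=10: (18)/(43) = 0.4186 > 0.41.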